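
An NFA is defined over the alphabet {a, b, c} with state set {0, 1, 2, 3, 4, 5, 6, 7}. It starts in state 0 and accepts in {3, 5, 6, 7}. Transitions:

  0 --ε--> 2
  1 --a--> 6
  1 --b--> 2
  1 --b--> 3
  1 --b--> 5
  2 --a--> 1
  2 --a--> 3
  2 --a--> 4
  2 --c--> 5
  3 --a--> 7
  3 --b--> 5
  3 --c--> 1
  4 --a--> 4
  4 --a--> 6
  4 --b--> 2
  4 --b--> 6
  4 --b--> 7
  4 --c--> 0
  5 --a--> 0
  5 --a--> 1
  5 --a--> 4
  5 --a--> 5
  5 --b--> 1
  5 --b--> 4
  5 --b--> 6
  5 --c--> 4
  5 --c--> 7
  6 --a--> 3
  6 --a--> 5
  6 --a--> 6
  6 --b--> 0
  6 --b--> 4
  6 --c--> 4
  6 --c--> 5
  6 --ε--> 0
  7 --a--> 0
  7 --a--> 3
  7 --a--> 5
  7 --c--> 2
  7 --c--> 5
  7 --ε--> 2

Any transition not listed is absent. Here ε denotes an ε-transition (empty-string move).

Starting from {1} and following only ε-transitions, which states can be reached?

{1}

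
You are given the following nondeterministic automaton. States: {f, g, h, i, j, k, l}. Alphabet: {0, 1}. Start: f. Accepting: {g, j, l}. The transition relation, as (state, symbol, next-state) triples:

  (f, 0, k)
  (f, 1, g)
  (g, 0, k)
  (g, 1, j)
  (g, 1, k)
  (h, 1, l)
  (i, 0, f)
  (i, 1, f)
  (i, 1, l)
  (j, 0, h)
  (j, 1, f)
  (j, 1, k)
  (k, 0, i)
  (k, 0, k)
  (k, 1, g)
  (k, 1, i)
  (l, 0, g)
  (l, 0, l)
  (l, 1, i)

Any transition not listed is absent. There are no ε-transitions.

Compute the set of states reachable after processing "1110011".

Start in {f}.
Read '1': f→{g}; now {g}.
Read '1': g→{j, k}; now {j, k}.
Read '1': j→{f, k}, k→{g, i}; now {f, g, i, k}.
Read '0': f→{k}, g→{k}, i→{f}, k→{i, k}; now {f, i, k}.
Read '0': f→{k}, i→{f}, k→{i, k}; now {f, i, k}.
Read '1': f→{g}, i→{f, l}, k→{g, i}; now {f, g, i, l}.
Read '1': f→{g}, g→{j, k}, i→{f, l}, l→{i}; now {f, g, i, j, k, l}.

{f, g, i, j, k, l}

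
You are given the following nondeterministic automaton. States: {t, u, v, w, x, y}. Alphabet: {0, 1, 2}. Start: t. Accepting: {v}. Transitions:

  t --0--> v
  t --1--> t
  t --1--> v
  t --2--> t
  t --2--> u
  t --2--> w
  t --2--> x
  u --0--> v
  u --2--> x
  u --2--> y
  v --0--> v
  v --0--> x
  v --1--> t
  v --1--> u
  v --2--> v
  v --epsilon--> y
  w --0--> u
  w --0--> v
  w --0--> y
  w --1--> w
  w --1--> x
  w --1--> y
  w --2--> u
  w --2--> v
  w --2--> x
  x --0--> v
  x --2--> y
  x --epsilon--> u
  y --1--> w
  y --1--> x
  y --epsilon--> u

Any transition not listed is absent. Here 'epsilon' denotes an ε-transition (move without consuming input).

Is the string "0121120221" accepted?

No

Start in {t}.
Read '0': {t} → {u, v, y}.
Read '1': {u, v, y} → {t, u, w, x}.
Read '2': {t, u, w, x} → {t, u, v, w, x, y}.
Read '1': {t, u, v, w, x, y} → {t, u, v, w, x, y}.
Read '1': {t, u, v, w, x, y} → {t, u, v, w, x, y}.
Read '2': {t, u, v, w, x, y} → {t, u, v, w, x, y}.
Read '0': {t, u, v, w, x, y} → {u, v, x, y}.
Read '2': {u, v, x, y} → {u, v, x, y}.
Read '2': {u, v, x, y} → {u, v, x, y}.
Read '1': {u, v, x, y} → {t, u, w, x}.
The final set {t, u, w, x} contains no accepting state.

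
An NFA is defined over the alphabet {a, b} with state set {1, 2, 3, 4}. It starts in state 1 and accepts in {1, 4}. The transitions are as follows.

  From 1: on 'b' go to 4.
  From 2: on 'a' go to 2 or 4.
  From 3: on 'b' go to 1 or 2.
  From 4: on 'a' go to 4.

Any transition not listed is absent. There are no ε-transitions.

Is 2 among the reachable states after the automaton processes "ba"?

No

Start in {1}.
Read 'b': {1} → {4}.
Read 'a': {4} → {4}.
State 2 is not in {4}.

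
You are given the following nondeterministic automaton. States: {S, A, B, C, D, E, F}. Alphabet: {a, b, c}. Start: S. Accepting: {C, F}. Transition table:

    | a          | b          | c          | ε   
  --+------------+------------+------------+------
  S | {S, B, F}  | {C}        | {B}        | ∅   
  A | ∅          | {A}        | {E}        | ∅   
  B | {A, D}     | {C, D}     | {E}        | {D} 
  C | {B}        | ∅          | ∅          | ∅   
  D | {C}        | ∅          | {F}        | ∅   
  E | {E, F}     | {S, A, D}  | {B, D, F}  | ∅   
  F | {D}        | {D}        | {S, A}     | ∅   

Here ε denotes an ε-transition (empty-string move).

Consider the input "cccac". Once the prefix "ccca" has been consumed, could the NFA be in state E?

No

Start in {S}.
Read 'c': S→{B}; union {B}; ε-closure = {B, D}.
Read 'c': B→{E}, D→{F}; now {E, F}.
Read 'c': E→{B, D, F}, F→{S, A}; now {S, A, B, D, F}.
Read 'a': S→{S, B, F}, A→∅, B→{A, D}, D→{C}, F→{D}; now {S, A, B, C, D, F}.
State E is not in {S, A, B, C, D, F}.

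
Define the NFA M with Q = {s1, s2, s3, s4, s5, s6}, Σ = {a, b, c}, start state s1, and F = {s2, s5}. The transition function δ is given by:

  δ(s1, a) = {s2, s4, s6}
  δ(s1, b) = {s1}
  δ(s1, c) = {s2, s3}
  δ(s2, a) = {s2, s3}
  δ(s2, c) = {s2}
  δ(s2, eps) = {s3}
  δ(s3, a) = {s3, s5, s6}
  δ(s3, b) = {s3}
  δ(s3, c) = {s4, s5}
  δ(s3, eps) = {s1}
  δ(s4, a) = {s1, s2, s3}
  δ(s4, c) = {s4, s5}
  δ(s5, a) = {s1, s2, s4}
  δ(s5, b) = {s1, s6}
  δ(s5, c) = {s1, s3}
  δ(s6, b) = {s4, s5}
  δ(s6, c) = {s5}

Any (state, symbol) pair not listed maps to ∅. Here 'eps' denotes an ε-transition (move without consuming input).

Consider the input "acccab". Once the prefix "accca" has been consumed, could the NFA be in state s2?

Yes

Start in {s1}.
Read 'a': {s1} → {s1, s2, s3, s4, s6}.
Read 'c': {s1, s2, s3, s4, s6} → {s1, s2, s3, s4, s5}.
Read 'c': {s1, s2, s3, s4, s5} → {s1, s2, s3, s4, s5}.
Read 'c': {s1, s2, s3, s4, s5} → {s1, s2, s3, s4, s5}.
Read 'a': {s1, s2, s3, s4, s5} → {s1, s2, s3, s4, s5, s6}.
State s2 is in {s1, s2, s3, s4, s5, s6}.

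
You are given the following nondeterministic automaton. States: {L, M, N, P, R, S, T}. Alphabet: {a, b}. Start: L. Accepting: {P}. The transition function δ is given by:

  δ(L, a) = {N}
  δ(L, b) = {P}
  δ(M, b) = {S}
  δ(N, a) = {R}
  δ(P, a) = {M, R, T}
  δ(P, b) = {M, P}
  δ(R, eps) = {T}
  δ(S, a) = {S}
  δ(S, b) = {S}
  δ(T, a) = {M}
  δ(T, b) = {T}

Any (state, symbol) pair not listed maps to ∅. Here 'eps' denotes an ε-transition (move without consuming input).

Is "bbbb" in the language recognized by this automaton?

Yes

Start in {L}.
Read 'b': L→{P}; now {P}.
Read 'b': P→{M, P}; now {M, P}.
Read 'b': M→{S}, P→{M, P}; now {M, P, S}.
Read 'b': M→{S}, P→{M, P}, S→{S}; now {M, P, S}.
The final set {M, P, S} contains the accepting state P.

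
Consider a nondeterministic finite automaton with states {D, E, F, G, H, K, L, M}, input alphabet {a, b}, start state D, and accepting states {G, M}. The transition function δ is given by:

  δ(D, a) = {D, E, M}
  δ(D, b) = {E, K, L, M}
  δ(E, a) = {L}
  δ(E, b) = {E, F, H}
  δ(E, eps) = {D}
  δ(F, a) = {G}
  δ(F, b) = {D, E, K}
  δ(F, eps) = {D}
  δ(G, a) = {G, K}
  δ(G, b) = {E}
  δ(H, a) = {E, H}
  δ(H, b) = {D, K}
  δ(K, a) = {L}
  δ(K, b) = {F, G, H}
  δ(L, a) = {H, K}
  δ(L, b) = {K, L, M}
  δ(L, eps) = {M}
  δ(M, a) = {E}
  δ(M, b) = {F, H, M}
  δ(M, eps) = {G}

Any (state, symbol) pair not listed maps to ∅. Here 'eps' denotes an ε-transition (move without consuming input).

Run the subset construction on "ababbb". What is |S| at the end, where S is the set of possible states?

8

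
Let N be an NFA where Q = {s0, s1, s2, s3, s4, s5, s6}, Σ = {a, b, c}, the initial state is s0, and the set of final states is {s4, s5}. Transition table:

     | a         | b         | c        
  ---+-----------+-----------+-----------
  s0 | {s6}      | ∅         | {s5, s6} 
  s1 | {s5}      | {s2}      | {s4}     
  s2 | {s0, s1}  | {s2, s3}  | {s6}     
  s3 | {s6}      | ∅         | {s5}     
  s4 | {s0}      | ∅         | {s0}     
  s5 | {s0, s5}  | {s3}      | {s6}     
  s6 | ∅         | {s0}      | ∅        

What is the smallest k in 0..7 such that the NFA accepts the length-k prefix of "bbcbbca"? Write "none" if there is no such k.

none

Start in {s0}.
Read 'b': {s0} → ∅.
The set is empty and remains empty for the remaining 6 symbols.
No reachable set along the way intersects F.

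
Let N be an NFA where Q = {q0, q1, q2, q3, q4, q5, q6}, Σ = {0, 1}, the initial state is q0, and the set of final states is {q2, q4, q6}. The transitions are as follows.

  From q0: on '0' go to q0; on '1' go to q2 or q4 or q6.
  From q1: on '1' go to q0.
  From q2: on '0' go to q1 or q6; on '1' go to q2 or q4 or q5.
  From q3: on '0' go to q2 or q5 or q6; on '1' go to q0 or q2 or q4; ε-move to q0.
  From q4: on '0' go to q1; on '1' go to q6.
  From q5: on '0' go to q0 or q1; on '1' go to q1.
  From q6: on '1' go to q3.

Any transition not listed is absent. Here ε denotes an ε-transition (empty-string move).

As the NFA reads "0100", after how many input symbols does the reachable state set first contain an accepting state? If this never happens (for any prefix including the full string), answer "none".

2

Start in {q0}.
Read '0': q0→{q0}; now {q0}.
Read '1': q0→{q2, q4, q6}; now {q2, q4, q6}.
None of the earlier sets intersect F, but {q2, q4, q6} does.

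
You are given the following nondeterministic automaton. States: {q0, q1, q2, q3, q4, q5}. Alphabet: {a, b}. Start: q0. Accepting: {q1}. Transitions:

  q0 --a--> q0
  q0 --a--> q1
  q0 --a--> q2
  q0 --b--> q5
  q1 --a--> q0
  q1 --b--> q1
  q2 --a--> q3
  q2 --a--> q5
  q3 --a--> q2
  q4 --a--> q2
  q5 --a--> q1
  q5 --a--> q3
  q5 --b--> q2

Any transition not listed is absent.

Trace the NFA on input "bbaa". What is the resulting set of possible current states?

Start in {q0}.
Read 'b': {q0} → {q5}.
Read 'b': {q5} → {q2}.
Read 'a': {q2} → {q3, q5}.
Read 'a': {q3, q5} → {q1, q2, q3}.

{q1, q2, q3}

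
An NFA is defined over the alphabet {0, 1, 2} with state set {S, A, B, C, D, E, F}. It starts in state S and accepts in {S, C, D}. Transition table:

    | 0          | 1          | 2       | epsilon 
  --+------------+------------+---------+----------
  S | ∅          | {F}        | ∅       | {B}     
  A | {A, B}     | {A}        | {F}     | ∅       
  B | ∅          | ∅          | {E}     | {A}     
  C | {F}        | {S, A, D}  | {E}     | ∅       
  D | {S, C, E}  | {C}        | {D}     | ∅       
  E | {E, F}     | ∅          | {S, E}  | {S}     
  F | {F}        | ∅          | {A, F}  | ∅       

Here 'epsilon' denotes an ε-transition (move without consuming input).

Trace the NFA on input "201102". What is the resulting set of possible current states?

Start: ε-closure({S}) = {S, A, B}.
Read '2': {S, A, B} → {S, A, B, E, F}.
Read '0': {S, A, B, E, F} → {S, A, B, E, F}.
Read '1': {S, A, B, E, F} → {A, F}.
Read '1': {A, F} → {A}.
Read '0': {A} → {A, B}.
Read '2': {A, B} → {S, A, B, E, F}.

{S, A, B, E, F}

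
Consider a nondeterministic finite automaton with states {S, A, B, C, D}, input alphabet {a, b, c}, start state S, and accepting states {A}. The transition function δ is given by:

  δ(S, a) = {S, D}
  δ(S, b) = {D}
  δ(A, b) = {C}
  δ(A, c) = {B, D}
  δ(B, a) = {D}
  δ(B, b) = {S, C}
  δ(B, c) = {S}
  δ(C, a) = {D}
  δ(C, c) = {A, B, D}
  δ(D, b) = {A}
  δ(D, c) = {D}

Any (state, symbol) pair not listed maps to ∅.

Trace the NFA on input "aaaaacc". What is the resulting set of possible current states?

Start in {S}.
Read 'a': S→{S, D}; now {S, D}.
Read 'a': S→{S, D}, D→∅; now {S, D}.
Read 'a': S→{S, D}, D→∅; now {S, D}.
Read 'a': S→{S, D}, D→∅; now {S, D}.
Read 'a': S→{S, D}, D→∅; now {S, D}.
Read 'c': S→∅, D→{D}; now {D}.
Read 'c': D→{D}; now {D}.

{D}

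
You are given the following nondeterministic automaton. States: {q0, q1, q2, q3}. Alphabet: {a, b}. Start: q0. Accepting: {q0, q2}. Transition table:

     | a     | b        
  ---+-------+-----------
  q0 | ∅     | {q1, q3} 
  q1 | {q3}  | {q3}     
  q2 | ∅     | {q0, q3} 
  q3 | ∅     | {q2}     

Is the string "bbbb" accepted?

Yes

Start in {q0}.
Read 'b': q0→{q1, q3}; now {q1, q3}.
Read 'b': q1→{q3}, q3→{q2}; now {q2, q3}.
Read 'b': q2→{q0, q3}, q3→{q2}; now {q0, q2, q3}.
Read 'b': q0→{q1, q3}, q2→{q0, q3}, q3→{q2}; now {q0, q1, q2, q3}.
The final set {q0, q1, q2, q3} contains the accepting states q0, q2.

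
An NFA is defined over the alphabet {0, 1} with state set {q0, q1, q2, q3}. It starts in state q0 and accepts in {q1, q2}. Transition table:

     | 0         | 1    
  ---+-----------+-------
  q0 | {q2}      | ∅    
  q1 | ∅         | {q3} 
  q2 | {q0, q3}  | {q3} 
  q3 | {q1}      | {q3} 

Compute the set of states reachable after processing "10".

Start in {q0}.
Read '1': q0→∅; now ∅.
The set is empty and remains empty for the remaining 1 symbol.

∅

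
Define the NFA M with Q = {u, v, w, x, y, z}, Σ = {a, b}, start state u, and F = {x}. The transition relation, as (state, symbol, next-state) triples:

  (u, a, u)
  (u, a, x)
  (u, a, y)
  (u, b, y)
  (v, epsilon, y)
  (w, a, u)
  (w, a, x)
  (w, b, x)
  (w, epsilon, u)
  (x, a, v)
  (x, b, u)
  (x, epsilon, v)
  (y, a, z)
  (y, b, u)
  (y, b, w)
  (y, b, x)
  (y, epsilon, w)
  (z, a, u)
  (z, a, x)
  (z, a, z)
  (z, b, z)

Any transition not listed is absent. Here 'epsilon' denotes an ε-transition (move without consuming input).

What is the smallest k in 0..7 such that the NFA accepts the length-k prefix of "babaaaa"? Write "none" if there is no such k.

2

Start in {u}.
Read 'b': u→{y}; union {y}; ε-closure = {u, w, y}.
Read 'a': u→{u, x, y}, w→{u, x}, y→{z}; union {u, x, y, z}; ε-closure = {u, v, w, x, y, z}.
None of the earlier sets intersect F, but {u, v, w, x, y, z} does.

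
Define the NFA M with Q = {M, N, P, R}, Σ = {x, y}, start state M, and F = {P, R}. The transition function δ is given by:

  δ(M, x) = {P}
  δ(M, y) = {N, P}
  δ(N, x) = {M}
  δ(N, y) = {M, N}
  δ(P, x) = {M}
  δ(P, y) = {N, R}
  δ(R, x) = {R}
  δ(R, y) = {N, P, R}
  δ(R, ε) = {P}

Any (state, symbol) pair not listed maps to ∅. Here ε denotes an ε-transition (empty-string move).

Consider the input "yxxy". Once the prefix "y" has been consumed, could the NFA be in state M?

No

Start in {M}.
Read 'y': {M} → {N, P}.
State M is not in {N, P}.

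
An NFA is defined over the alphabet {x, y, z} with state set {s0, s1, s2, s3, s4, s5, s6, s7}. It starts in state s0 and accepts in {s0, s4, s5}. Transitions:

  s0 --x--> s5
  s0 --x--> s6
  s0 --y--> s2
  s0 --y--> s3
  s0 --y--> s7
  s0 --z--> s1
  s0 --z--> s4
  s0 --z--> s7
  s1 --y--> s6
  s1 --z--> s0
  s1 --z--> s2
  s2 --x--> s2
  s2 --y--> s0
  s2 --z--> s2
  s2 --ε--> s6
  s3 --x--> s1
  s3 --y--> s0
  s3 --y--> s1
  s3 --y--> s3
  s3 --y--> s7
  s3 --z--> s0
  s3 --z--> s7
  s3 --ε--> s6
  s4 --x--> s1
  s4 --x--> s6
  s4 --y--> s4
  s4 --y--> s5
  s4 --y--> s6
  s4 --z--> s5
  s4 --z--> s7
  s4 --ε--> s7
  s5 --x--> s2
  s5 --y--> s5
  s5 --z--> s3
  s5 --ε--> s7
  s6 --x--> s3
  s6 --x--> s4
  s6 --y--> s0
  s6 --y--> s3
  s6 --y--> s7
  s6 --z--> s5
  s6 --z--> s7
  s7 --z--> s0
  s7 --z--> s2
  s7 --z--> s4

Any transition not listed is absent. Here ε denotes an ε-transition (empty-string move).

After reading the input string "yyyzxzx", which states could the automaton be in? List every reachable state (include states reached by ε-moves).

{s1, s2, s3, s4, s5, s6, s7}

Start in {s0}.
Read 'y': {s0} → {s2, s3, s6, s7}.
Read 'y': {s2, s3, s6, s7} → {s0, s1, s3, s6, s7}.
Read 'y': {s0, s1, s3, s6, s7} → {s0, s1, s2, s3, s6, s7}.
Read 'z': {s0, s1, s2, s3, s6, s7} → {s0, s1, s2, s4, s5, s6, s7}.
Read 'x': {s0, s1, s2, s4, s5, s6, s7} → {s1, s2, s3, s4, s5, s6, s7}.
Read 'z': {s1, s2, s3, s4, s5, s6, s7} → {s0, s2, s3, s4, s5, s6, s7}.
Read 'x': {s0, s2, s3, s4, s5, s6, s7} → {s1, s2, s3, s4, s5, s6, s7}.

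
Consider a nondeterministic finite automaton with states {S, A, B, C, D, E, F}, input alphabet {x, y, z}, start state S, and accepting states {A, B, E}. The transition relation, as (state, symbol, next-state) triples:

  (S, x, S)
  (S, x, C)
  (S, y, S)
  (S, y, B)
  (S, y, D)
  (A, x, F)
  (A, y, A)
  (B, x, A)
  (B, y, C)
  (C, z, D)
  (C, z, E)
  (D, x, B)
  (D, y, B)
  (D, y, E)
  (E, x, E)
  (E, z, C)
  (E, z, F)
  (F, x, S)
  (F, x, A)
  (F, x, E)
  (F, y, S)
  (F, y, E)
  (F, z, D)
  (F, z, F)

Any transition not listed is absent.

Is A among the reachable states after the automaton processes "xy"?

Start in {S}.
Read 'x': {S} → {S, C}.
Read 'y': {S, C} → {S, B, D}.
State A is not in {S, B, D}.

No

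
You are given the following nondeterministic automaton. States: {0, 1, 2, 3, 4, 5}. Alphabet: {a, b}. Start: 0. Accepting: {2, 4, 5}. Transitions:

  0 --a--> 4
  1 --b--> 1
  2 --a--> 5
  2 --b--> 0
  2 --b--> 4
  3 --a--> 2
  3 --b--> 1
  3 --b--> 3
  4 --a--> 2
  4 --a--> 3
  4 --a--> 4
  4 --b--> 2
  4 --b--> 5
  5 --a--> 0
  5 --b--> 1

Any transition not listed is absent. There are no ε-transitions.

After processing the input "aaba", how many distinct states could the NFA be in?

5

Start in {0}.
Read 'a': {0} → {4}.
Read 'a': {4} → {2, 3, 4}.
Read 'b': {2, 3, 4} → {0, 1, 2, 3, 4, 5}.
Read 'a': {0, 1, 2, 3, 4, 5} → {0, 2, 3, 4, 5}.
That set has 5 states.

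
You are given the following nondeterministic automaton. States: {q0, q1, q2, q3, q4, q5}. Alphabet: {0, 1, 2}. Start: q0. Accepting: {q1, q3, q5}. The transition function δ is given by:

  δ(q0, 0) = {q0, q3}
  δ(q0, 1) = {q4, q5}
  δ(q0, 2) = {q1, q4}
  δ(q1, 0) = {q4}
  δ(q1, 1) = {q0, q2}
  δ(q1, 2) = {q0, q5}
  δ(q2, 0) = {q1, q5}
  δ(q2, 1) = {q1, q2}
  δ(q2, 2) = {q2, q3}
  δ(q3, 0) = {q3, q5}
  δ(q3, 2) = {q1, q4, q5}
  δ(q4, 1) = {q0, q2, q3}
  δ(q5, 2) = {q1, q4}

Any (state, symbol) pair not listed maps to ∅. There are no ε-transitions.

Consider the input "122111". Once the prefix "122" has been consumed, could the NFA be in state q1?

No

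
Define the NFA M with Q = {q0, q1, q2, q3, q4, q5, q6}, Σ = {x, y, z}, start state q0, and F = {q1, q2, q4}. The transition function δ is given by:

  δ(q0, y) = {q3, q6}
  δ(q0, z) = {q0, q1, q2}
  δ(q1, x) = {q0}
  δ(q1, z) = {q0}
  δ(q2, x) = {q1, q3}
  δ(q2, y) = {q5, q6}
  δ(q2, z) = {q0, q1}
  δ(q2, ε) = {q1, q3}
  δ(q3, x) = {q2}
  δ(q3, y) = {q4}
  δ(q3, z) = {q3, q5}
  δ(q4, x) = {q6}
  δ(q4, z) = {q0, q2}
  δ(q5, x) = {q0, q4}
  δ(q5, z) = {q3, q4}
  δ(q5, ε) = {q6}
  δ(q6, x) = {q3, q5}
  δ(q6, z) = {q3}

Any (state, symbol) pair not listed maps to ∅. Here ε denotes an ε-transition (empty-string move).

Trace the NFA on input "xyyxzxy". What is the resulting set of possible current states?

∅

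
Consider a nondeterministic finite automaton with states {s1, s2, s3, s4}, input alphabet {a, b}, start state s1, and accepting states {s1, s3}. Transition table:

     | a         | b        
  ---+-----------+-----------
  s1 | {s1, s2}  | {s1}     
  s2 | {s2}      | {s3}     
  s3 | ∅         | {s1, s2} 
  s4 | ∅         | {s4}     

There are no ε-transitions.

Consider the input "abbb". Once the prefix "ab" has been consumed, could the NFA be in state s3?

Start in {s1}.
Read 'a': s1→{s1, s2}; now {s1, s2}.
Read 'b': s1→{s1}, s2→{s3}; now {s1, s3}.
State s3 is in {s1, s3}.

Yes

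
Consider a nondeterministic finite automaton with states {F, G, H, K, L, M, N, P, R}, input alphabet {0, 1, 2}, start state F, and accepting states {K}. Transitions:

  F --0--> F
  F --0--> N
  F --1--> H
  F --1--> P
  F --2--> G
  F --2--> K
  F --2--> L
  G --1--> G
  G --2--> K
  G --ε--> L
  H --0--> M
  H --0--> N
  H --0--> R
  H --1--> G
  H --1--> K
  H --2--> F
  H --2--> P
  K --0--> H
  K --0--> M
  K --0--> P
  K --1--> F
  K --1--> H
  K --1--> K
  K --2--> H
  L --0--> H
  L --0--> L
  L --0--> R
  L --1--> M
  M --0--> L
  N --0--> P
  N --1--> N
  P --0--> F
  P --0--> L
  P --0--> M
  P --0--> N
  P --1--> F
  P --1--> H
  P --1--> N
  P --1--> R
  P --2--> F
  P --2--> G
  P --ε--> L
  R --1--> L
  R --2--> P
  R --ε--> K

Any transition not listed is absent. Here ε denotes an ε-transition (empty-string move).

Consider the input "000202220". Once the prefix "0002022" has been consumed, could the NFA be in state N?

Start in {F}.
Read '0': {F} → {F, N}.
Read '0': {F, N} → {F, L, N, P}.
Read '0': {F, L, N, P} → {F, H, K, L, M, N, P, R}.
Read '2': {F, H, K, L, M, N, P, R} → {F, G, H, K, L, P}.
Read '0': {F, G, H, K, L, P} → {F, H, K, L, M, N, P, R}.
Read '2': {F, H, K, L, M, N, P, R} → {F, G, H, K, L, P}.
Read '2': {F, G, H, K, L, P} → {F, G, H, K, L, P}.
State N is not in {F, G, H, K, L, P}.

No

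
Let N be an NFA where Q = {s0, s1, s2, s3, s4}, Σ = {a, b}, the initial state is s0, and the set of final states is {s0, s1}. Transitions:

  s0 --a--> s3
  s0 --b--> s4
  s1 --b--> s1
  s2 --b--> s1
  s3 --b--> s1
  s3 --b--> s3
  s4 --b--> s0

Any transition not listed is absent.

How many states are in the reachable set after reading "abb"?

Start in {s0}.
Read 'a': s0→{s3}; now {s3}.
Read 'b': s3→{s1, s3}; now {s1, s3}.
Read 'b': s1→{s1}, s3→{s1, s3}; now {s1, s3}.
That set has 2 states.

2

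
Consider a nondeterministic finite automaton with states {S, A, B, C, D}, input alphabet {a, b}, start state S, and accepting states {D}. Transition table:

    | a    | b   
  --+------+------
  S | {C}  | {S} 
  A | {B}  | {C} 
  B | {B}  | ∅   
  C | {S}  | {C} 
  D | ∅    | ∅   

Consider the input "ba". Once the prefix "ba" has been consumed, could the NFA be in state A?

No

Start in {S}.
Read 'b': S→{S}; now {S}.
Read 'a': S→{C}; now {C}.
State A is not in {C}.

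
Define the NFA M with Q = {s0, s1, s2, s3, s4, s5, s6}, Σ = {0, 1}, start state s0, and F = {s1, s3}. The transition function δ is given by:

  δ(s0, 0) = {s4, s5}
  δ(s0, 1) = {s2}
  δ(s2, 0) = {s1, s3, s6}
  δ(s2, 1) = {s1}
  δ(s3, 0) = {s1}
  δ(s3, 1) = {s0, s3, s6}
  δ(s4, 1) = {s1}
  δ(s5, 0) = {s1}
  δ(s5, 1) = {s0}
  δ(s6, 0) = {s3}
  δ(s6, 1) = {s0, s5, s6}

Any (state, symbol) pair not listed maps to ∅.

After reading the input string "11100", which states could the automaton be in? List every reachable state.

∅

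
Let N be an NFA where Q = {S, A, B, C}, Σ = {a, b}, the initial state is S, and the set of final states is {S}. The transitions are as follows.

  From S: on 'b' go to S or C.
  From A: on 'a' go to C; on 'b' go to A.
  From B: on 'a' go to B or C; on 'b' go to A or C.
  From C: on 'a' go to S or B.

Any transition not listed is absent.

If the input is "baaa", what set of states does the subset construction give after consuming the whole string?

{S, B, C}

Start in {S}.
Read 'b': S→{S, C}; now {S, C}.
Read 'a': S→∅, C→{S, B}; now {S, B}.
Read 'a': S→∅, B→{B, C}; now {B, C}.
Read 'a': B→{B, C}, C→{S, B}; now {S, B, C}.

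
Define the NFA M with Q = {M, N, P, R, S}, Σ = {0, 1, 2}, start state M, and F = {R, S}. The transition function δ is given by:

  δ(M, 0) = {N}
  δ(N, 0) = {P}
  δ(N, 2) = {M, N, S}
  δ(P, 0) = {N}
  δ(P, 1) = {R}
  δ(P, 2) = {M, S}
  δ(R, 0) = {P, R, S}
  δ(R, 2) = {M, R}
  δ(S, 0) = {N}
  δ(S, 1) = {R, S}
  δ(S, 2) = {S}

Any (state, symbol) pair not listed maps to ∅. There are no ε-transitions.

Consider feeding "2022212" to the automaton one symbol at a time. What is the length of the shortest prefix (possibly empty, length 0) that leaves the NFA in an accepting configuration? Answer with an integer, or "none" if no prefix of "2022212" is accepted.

Start in {M}.
Read '2': {M} → ∅.
The set is empty and remains empty for the remaining 6 symbols.
No reachable set along the way intersects F.

none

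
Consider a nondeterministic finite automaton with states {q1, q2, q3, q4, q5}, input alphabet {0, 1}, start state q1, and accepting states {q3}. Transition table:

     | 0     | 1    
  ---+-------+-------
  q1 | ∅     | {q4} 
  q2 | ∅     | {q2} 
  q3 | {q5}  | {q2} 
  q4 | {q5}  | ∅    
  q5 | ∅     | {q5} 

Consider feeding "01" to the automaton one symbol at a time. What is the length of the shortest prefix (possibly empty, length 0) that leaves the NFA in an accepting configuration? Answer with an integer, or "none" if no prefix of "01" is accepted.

none

Start in {q1}.
Read '0': {q1} → ∅.
The set is empty and remains empty for the remaining 1 symbol.
No reachable set along the way intersects F.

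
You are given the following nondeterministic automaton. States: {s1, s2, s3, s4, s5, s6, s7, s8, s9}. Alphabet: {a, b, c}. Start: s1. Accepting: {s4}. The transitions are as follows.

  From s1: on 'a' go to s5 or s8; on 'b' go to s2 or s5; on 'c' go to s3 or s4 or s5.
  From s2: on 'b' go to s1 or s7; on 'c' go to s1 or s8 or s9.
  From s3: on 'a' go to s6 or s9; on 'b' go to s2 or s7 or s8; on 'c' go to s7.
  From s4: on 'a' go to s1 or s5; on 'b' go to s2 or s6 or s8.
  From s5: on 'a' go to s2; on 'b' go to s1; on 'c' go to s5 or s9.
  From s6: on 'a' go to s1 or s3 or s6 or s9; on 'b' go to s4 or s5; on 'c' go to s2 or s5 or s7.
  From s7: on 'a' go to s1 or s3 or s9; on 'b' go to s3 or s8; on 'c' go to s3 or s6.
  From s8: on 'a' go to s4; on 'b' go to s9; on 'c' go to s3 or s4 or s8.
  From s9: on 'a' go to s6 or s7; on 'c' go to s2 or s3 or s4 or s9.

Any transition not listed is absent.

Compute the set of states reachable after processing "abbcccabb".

Start in {s1}.
Read 'a': {s1} → {s5, s8}.
Read 'b': {s5, s8} → {s1, s9}.
Read 'b': {s1, s9} → {s2, s5}.
Read 'c': {s2, s5} → {s1, s5, s8, s9}.
Read 'c': {s1, s5, s8, s9} → {s2, s3, s4, s5, s8, s9}.
Read 'c': {s2, s3, s4, s5, s8, s9} → {s1, s2, s3, s4, s5, s7, s8, s9}.
Read 'a': {s1, s2, s3, s4, s5, s7, s8, s9} → {s1, s2, s3, s4, s5, s6, s7, s8, s9}.
Read 'b': {s1, s2, s3, s4, s5, s6, s7, s8, s9} → {s1, s2, s3, s4, s5, s6, s7, s8, s9}.
Read 'b': {s1, s2, s3, s4, s5, s6, s7, s8, s9} → {s1, s2, s3, s4, s5, s6, s7, s8, s9}.

{s1, s2, s3, s4, s5, s6, s7, s8, s9}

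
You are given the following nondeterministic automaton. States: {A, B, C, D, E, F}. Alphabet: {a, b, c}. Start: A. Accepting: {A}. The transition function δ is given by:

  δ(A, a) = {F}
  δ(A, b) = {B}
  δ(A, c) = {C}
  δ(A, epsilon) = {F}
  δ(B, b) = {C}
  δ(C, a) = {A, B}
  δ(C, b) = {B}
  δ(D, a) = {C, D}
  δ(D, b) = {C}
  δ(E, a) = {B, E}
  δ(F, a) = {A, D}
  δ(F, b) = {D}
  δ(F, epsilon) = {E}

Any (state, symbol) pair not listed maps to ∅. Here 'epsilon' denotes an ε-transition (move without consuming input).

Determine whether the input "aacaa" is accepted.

Yes

Start: ε-closure({A}) = {A, E, F}.
Read 'a': {A, E, F} → {A, B, D, E, F}.
Read 'a': {A, B, D, E, F} → {A, B, C, D, E, F}.
Read 'c': {A, B, C, D, E, F} → {C}.
Read 'a': {C} → {A, B, E, F}.
Read 'a': {A, B, E, F} → {A, B, D, E, F}.
The final set {A, B, D, E, F} contains the accepting state A.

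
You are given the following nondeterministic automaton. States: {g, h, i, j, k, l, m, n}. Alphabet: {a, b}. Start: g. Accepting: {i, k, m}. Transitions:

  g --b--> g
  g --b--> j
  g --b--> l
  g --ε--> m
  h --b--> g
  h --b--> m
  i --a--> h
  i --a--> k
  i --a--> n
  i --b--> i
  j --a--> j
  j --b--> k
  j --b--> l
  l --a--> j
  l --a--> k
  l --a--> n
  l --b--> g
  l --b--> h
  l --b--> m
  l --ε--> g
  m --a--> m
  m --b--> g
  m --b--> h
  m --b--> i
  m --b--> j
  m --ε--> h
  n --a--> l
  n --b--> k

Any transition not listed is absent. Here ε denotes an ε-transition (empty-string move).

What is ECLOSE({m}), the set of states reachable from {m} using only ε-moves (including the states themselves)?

Begin with {m}.
ε-move m → h; add h.

{h, m}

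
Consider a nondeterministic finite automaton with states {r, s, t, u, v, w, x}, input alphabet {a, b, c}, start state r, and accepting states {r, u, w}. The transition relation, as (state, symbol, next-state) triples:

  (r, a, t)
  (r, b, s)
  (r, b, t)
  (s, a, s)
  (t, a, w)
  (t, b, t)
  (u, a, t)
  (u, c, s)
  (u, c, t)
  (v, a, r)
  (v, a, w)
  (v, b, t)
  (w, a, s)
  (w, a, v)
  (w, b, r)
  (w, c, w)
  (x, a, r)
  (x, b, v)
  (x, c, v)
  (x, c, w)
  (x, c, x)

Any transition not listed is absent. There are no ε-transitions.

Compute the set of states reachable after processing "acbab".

∅

Start in {r}.
Read 'a': {r} → {t}.
Read 'c': {t} → ∅.
The set is empty and remains empty for the remaining 3 symbols.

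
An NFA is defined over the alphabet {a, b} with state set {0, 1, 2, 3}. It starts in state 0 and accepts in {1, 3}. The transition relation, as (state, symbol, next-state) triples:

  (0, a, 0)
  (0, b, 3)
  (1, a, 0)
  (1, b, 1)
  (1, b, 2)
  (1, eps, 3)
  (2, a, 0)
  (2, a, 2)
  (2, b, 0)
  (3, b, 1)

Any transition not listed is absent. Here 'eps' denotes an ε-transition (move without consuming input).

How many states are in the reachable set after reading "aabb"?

Start in {0}.
Read 'a': 0→{0}; now {0}.
Read 'a': 0→{0}; now {0}.
Read 'b': 0→{3}; now {3}.
Read 'b': 3→{1}; union {1}; ε-closure = {1, 3}.
That set has 2 states.

2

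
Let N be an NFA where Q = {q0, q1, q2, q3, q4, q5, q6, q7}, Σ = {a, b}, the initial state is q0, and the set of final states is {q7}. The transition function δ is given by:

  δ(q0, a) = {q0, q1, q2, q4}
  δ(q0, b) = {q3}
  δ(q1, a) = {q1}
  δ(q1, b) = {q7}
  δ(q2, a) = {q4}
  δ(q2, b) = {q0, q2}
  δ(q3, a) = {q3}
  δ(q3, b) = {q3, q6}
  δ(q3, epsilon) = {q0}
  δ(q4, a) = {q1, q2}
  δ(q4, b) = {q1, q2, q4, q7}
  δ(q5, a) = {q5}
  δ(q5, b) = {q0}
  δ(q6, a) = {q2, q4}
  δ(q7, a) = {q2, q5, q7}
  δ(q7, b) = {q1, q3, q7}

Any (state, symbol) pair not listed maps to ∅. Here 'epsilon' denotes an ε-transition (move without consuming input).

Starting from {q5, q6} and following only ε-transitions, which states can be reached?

Begin with {q5, q6}.
No ε-moves leave this set, so the closure equals the set itself.

{q5, q6}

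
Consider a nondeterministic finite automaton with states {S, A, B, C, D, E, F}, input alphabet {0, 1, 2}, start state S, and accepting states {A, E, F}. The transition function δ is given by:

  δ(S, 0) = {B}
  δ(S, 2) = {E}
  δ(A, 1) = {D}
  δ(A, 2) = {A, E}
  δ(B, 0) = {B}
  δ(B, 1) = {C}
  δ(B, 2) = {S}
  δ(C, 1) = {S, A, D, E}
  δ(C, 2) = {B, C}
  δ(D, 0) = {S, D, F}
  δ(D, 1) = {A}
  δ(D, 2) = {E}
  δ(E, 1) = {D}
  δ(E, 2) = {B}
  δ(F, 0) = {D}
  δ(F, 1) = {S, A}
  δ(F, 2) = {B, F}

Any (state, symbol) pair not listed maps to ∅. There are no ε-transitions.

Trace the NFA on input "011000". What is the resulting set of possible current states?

Start in {S}.
Read '0': S→{B}; now {B}.
Read '1': B→{C}; now {C}.
Read '1': C→{S, A, D, E}; now {S, A, D, E}.
Read '0': S→{B}, A→∅, D→{S, D, F}, E→∅; now {S, B, D, F}.
Read '0': S→{B}, B→{B}, D→{S, D, F}, F→{D}; now {S, B, D, F}.
Read '0': S→{B}, B→{B}, D→{S, D, F}, F→{D}; now {S, B, D, F}.

{S, B, D, F}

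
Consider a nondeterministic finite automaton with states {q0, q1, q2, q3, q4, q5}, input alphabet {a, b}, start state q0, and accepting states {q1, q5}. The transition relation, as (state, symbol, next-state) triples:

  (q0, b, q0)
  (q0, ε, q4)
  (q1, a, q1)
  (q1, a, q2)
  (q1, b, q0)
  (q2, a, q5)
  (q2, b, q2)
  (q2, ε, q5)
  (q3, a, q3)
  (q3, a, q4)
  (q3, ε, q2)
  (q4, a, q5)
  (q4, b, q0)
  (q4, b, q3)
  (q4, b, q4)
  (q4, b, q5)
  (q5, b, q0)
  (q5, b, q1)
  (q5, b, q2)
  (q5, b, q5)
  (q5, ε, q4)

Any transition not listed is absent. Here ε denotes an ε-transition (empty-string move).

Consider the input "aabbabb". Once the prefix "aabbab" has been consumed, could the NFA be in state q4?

Yes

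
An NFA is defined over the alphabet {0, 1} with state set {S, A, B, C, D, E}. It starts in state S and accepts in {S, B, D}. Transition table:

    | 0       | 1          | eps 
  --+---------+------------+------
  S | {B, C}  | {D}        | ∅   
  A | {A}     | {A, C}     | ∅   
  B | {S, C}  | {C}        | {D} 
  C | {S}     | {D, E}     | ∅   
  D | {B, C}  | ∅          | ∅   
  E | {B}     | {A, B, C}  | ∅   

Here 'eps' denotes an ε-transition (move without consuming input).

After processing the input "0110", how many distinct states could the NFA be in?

Start in {S}.
Read '0': {S} → {B, C, D}.
Read '1': {B, C, D} → {C, D, E}.
Read '1': {C, D, E} → {A, B, C, D, E}.
Read '0': {A, B, C, D, E} → {S, A, B, C, D}.
That set has 5 states.

5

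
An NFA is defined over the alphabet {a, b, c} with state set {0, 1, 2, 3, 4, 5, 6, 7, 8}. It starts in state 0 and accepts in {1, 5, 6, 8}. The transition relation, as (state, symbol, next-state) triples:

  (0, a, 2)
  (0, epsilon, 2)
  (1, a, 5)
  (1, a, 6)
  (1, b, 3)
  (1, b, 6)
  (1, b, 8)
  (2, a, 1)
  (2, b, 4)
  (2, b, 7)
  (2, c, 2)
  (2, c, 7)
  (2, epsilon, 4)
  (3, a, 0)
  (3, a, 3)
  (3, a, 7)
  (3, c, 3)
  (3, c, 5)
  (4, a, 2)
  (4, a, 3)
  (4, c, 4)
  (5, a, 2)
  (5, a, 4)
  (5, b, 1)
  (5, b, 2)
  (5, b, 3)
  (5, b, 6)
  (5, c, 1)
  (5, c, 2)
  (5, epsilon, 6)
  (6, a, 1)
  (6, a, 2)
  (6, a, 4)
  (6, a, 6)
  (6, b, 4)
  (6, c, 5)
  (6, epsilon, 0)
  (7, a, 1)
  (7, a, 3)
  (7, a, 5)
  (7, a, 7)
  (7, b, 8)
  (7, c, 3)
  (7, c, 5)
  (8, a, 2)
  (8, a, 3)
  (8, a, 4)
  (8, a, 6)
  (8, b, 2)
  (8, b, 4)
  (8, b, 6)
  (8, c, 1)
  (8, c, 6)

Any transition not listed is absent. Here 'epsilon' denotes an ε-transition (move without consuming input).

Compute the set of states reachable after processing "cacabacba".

Start: ε-closure({0}) = {0, 2, 4}.
Read 'c': 0→∅, 2→{2, 7}, 4→{4}; now {2, 4, 7}.
Read 'a': 2→{1}, 4→{2, 3}, 7→{1, 3, 5, 7}; union {1, 2, 3, 5, 7}; ε-closure = {0, 1, 2, 3, 4, 5, 6, 7}.
Read 'c': 0→∅, 1→∅, 2→{2, 7}, 3→{3, 5}, 4→{4}, 5→{1, 2}, 6→{5}, 7→{3, 5}; union {1, 2, 3, 4, 5, 7}; ε-closure = {0, 1, 2, 3, 4, 5, 6, 7}.
Read 'a': 0→{2}, 1→{5, 6}, 2→{1}, 3→{0, 3, 7}, 4→{2, 3}, 5→{2, 4}, 6→{1, 2, 4, 6}, 7→{1, 3, 5, 7}; now {0, 1, 2, 3, 4, 5, 6, 7}.
Read 'b': 0→∅, 1→{3, 6, 8}, 2→{4, 7}, 3→∅, 4→∅, 5→{1, 2, 3, 6}, 6→{4}, 7→{8}; union {1, 2, 3, 4, 6, 7, 8}; ε-closure = {0, 1, 2, 3, 4, 6, 7, 8}.
Read 'a': 0→{2}, 1→{5, 6}, 2→{1}, 3→{0, 3, 7}, 4→{2, 3}, 6→{1, 2, 4, 6}, 7→{1, 3, 5, 7}, 8→{2, 3, 4, 6}; now {0, 1, 2, 3, 4, 5, 6, 7}.
Read 'c': 0→∅, 1→∅, 2→{2, 7}, 3→{3, 5}, 4→{4}, 5→{1, 2}, 6→{5}, 7→{3, 5}; union {1, 2, 3, 4, 5, 7}; ε-closure = {0, 1, 2, 3, 4, 5, 6, 7}.
Read 'b': 0→∅, 1→{3, 6, 8}, 2→{4, 7}, 3→∅, 4→∅, 5→{1, 2, 3, 6}, 6→{4}, 7→{8}; union {1, 2, 3, 4, 6, 7, 8}; ε-closure = {0, 1, 2, 3, 4, 6, 7, 8}.
Read 'a': 0→{2}, 1→{5, 6}, 2→{1}, 3→{0, 3, 7}, 4→{2, 3}, 6→{1, 2, 4, 6}, 7→{1, 3, 5, 7}, 8→{2, 3, 4, 6}; now {0, 1, 2, 3, 4, 5, 6, 7}.

{0, 1, 2, 3, 4, 5, 6, 7}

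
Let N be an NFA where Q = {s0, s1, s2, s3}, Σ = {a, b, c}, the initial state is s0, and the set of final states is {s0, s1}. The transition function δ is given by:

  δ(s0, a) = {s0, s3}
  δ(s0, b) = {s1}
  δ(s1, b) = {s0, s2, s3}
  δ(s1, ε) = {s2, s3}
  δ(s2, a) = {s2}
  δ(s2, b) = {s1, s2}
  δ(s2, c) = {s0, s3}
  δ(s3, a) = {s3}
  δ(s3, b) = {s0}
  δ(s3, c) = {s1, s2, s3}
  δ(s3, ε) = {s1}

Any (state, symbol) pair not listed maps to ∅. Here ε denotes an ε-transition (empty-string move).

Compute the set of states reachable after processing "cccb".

Start in {s0}.
Read 'c': {s0} → ∅.
The set is empty and remains empty for the remaining 3 symbols.

∅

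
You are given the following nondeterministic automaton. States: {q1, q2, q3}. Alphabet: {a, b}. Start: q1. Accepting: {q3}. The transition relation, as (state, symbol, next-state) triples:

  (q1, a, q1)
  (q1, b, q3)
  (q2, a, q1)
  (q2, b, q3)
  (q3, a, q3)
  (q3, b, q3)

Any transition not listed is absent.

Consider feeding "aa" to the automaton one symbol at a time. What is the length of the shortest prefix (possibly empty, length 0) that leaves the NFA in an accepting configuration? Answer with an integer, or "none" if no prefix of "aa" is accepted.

Start in {q1}.
Read 'a': q1→{q1}; now {q1}.
Read 'a': q1→{q1}; now {q1}.
No reachable set along the way intersects F.

none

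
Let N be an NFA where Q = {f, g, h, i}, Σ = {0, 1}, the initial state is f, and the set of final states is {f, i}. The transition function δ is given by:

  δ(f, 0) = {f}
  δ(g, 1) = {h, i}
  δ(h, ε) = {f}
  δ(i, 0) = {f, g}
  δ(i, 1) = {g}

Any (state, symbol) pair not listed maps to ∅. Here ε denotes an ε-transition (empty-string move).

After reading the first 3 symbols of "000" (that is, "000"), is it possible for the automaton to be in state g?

No

Start in {f}.
Read '0': {f} → {f}.
Read '0': {f} → {f}.
Read '0': {f} → {f}.
State g is not in {f}.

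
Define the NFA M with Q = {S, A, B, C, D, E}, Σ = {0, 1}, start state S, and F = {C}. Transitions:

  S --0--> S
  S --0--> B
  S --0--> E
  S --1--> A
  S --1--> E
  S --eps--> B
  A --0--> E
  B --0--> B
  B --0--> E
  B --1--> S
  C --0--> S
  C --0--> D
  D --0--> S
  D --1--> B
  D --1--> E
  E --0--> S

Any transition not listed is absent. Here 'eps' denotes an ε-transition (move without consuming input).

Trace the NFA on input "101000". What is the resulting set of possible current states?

{S, B, E}

Start: ε-closure({S}) = {S, B}.
Read '1': {S, B} → {S, A, B, E}.
Read '0': {S, A, B, E} → {S, B, E}.
Read '1': {S, B, E} → {S, A, B, E}.
Read '0': {S, A, B, E} → {S, B, E}.
Read '0': {S, B, E} → {S, B, E}.
Read '0': {S, B, E} → {S, B, E}.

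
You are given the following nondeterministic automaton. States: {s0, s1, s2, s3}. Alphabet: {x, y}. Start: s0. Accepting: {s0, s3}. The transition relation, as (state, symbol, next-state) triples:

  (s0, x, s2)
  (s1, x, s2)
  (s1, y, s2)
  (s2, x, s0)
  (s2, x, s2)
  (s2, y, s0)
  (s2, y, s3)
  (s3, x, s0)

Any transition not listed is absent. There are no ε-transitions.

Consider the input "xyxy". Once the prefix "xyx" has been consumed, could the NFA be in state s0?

Yes

Start in {s0}.
Read 'x': s0→{s2}; now {s2}.
Read 'y': s2→{s0, s3}; now {s0, s3}.
Read 'x': s0→{s2}, s3→{s0}; now {s0, s2}.
State s0 is in {s0, s2}.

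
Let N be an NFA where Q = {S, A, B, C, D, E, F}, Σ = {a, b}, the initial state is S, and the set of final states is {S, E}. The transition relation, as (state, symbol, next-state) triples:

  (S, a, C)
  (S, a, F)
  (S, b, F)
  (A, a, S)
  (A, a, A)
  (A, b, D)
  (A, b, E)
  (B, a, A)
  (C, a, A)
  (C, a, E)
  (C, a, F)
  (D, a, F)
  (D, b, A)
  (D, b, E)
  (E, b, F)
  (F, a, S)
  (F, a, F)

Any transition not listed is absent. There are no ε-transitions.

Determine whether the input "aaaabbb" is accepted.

Start in {S}.
Read 'a': {S} → {C, F}.
Read 'a': {C, F} → {S, A, E, F}.
Read 'a': {S, A, E, F} → {S, A, C, F}.
Read 'a': {S, A, C, F} → {S, A, C, E, F}.
Read 'b': {S, A, C, E, F} → {D, E, F}.
Read 'b': {D, E, F} → {A, E, F}.
Read 'b': {A, E, F} → {D, E, F}.
The final set {D, E, F} contains the accepting state E.

Yes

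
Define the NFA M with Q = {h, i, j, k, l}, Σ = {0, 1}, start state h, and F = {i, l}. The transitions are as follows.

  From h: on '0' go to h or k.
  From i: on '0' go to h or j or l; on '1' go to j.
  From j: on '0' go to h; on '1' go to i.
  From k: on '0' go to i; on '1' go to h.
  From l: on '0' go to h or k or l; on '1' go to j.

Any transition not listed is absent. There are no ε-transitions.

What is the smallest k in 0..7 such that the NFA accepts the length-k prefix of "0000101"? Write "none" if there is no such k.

Start in {h}.
Read '0': {h} → {h, k}.
Read '0': {h, k} → {h, i, k}.
None of the earlier sets intersect F, but {h, i, k} does.

2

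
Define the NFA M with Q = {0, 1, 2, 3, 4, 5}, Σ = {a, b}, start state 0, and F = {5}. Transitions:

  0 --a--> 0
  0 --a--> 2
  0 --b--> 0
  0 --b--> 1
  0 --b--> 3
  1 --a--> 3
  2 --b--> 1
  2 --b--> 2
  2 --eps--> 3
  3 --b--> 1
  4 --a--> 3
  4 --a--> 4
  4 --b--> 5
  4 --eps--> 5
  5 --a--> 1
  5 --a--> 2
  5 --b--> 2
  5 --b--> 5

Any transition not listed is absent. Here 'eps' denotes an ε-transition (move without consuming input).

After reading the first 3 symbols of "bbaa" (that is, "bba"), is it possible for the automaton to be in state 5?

No

Start in {0}.
Read 'b': {0} → {0, 1, 3}.
Read 'b': {0, 1, 3} → {0, 1, 3}.
Read 'a': {0, 1, 3} → {0, 2, 3}.
State 5 is not in {0, 2, 3}.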